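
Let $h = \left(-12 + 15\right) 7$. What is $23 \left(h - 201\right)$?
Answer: $-4140$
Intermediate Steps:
$h = 21$ ($h = 3 \cdot 7 = 21$)
$23 \left(h - 201\right) = 23 \left(21 - 201\right) = 23 \left(-180\right) = -4140$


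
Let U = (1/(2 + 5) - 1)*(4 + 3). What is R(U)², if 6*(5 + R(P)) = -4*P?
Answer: 1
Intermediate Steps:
U = -6 (U = (1/7 - 1)*7 = (⅐ - 1)*7 = -6/7*7 = -6)
R(P) = -5 - 2*P/3 (R(P) = -5 + (-4*P)/6 = -5 - 2*P/3)
R(U)² = (-5 - ⅔*(-6))² = (-5 + 4)² = (-1)² = 1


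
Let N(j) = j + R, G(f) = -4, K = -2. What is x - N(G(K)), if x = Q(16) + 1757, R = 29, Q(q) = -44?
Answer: 1688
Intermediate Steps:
N(j) = 29 + j (N(j) = j + 29 = 29 + j)
x = 1713 (x = -44 + 1757 = 1713)
x - N(G(K)) = 1713 - (29 - 4) = 1713 - 1*25 = 1713 - 25 = 1688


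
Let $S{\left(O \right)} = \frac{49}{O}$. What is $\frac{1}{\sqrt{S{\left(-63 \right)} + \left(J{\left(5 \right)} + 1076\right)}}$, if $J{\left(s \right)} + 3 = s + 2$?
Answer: $\frac{3 \sqrt{9713}}{9713} \approx 0.03044$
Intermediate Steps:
$J{\left(s \right)} = -1 + s$ ($J{\left(s \right)} = -3 + \left(s + 2\right) = -3 + \left(2 + s\right) = -1 + s$)
$\frac{1}{\sqrt{S{\left(-63 \right)} + \left(J{\left(5 \right)} + 1076\right)}} = \frac{1}{\sqrt{\frac{49}{-63} + \left(\left(-1 + 5\right) + 1076\right)}} = \frac{1}{\sqrt{49 \left(- \frac{1}{63}\right) + \left(4 + 1076\right)}} = \frac{1}{\sqrt{- \frac{7}{9} + 1080}} = \frac{1}{\sqrt{\frac{9713}{9}}} = \frac{1}{\frac{1}{3} \sqrt{9713}} = \frac{3 \sqrt{9713}}{9713}$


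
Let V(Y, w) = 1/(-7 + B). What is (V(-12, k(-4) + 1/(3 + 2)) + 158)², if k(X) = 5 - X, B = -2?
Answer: 2019241/81 ≈ 24929.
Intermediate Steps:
V(Y, w) = -⅑ (V(Y, w) = 1/(-7 - 2) = 1/(-9) = -⅑)
(V(-12, k(-4) + 1/(3 + 2)) + 158)² = (-⅑ + 158)² = (1421/9)² = 2019241/81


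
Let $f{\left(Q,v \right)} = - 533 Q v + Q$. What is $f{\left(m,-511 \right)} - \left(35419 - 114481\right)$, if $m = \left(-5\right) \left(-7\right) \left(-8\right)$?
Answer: $-76182858$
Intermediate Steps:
$m = -280$ ($m = 35 \left(-8\right) = -280$)
$f{\left(Q,v \right)} = Q - 533 Q v$ ($f{\left(Q,v \right)} = - 533 Q v + Q = Q - 533 Q v$)
$f{\left(m,-511 \right)} - \left(35419 - 114481\right) = - 280 \left(1 - -272363\right) - \left(35419 - 114481\right) = - 280 \left(1 + 272363\right) - -79062 = \left(-280\right) 272364 + 79062 = -76261920 + 79062 = -76182858$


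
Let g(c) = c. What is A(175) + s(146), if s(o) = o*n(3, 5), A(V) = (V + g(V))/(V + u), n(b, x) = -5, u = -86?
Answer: -64620/89 ≈ -726.07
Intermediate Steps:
A(V) = 2*V/(-86 + V) (A(V) = (V + V)/(V - 86) = (2*V)/(-86 + V) = 2*V/(-86 + V))
s(o) = -5*o (s(o) = o*(-5) = -5*o)
A(175) + s(146) = 2*175/(-86 + 175) - 5*146 = 2*175/89 - 730 = 2*175*(1/89) - 730 = 350/89 - 730 = -64620/89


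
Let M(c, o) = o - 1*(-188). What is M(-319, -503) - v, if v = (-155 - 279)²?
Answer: -188671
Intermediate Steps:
M(c, o) = 188 + o (M(c, o) = o + 188 = 188 + o)
v = 188356 (v = (-434)² = 188356)
M(-319, -503) - v = (188 - 503) - 1*188356 = -315 - 188356 = -188671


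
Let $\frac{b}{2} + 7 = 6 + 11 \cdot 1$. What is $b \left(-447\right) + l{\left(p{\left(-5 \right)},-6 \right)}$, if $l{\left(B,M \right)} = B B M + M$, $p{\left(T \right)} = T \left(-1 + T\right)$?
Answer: $-14346$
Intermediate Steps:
$l{\left(B,M \right)} = M + M B^{2}$ ($l{\left(B,M \right)} = B^{2} M + M = M B^{2} + M = M + M B^{2}$)
$b = 20$ ($b = -14 + 2 \left(6 + 11 \cdot 1\right) = -14 + 2 \left(6 + 11\right) = -14 + 2 \cdot 17 = -14 + 34 = 20$)
$b \left(-447\right) + l{\left(p{\left(-5 \right)},-6 \right)} = 20 \left(-447\right) - 6 \left(1 + \left(- 5 \left(-1 - 5\right)\right)^{2}\right) = -8940 - 6 \left(1 + \left(\left(-5\right) \left(-6\right)\right)^{2}\right) = -8940 - 6 \left(1 + 30^{2}\right) = -8940 - 6 \left(1 + 900\right) = -8940 - 5406 = -14346$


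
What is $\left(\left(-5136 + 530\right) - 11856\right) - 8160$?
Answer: $-24622$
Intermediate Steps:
$\left(\left(-5136 + 530\right) - 11856\right) - 8160 = \left(-4606 - 11856\right) - 8160 = -16462 - 8160 = -24622$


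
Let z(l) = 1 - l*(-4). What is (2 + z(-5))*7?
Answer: -119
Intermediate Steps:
z(l) = 1 + 4*l (z(l) = 1 - (-4)*l = 1 + 4*l)
(2 + z(-5))*7 = (2 + (1 + 4*(-5)))*7 = (2 + (1 - 20))*7 = (2 - 19)*7 = -17*7 = -119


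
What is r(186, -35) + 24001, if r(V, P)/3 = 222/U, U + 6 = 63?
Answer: 456241/19 ≈ 24013.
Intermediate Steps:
U = 57 (U = -6 + 63 = 57)
r(V, P) = 222/19 (r(V, P) = 3*(222/57) = 3*(222*(1/57)) = 3*(74/19) = 222/19)
r(186, -35) + 24001 = 222/19 + 24001 = 456241/19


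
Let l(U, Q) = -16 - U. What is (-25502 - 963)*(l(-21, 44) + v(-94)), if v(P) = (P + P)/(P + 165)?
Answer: -4419655/71 ≈ -62249.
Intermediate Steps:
v(P) = 2*P/(165 + P) (v(P) = (2*P)/(165 + P) = 2*P/(165 + P))
(-25502 - 963)*(l(-21, 44) + v(-94)) = (-25502 - 963)*((-16 - 1*(-21)) + 2*(-94)/(165 - 94)) = -26465*((-16 + 21) + 2*(-94)/71) = -26465*(5 + 2*(-94)*(1/71)) = -26465*(5 - 188/71) = -26465*167/71 = -4419655/71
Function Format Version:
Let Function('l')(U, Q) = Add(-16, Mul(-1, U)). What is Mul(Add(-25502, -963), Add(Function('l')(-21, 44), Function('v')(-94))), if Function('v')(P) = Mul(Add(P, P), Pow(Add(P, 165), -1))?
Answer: Rational(-4419655, 71) ≈ -62249.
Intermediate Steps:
Function('v')(P) = Mul(2, P, Pow(Add(165, P), -1)) (Function('v')(P) = Mul(Mul(2, P), Pow(Add(165, P), -1)) = Mul(2, P, Pow(Add(165, P), -1)))
Mul(Add(-25502, -963), Add(Function('l')(-21, 44), Function('v')(-94))) = Mul(Add(-25502, -963), Add(Add(-16, Mul(-1, -21)), Mul(2, -94, Pow(Add(165, -94), -1)))) = Mul(-26465, Add(Add(-16, 21), Mul(2, -94, Pow(71, -1)))) = Mul(-26465, Add(5, Mul(2, -94, Rational(1, 71)))) = Mul(-26465, Add(5, Rational(-188, 71))) = Mul(-26465, Rational(167, 71)) = Rational(-4419655, 71)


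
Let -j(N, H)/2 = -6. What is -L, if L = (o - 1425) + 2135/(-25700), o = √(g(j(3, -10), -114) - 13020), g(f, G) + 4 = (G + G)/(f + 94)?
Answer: 7324927/5140 - I*√36590458/53 ≈ 1425.1 - 114.13*I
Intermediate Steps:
j(N, H) = 12 (j(N, H) = -2*(-6) = 12)
g(f, G) = -4 + 2*G/(94 + f) (g(f, G) = -4 + (G + G)/(f + 94) = -4 + (2*G)/(94 + f) = -4 + 2*G/(94 + f))
o = I*√36590458/53 (o = √(2*(-188 - 114 - 2*12)/(94 + 12) - 13020) = √(2*(-188 - 114 - 24)/106 - 13020) = √(2*(1/106)*(-326) - 13020) = √(-326/53 - 13020) = √(-690386/53) = I*√36590458/53 ≈ 114.13*I)
L = -7324927/5140 + I*√36590458/53 (L = (I*√36590458/53 - 1425) + 2135/(-25700) = (-1425 + I*√36590458/53) + 2135*(-1/25700) = (-1425 + I*√36590458/53) - 427/5140 = -7324927/5140 + I*√36590458/53 ≈ -1425.1 + 114.13*I)
-L = -(-7324927/5140 + I*√36590458/53) = 7324927/5140 - I*√36590458/53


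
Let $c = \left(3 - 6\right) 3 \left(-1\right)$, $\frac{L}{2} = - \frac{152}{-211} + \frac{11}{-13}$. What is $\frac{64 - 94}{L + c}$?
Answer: $- \frac{27430}{7999} \approx -3.4292$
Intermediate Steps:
$L = - \frac{690}{2743}$ ($L = 2 \left(- \frac{152}{-211} + \frac{11}{-13}\right) = 2 \left(\left(-152\right) \left(- \frac{1}{211}\right) + 11 \left(- \frac{1}{13}\right)\right) = 2 \left(\frac{152}{211} - \frac{11}{13}\right) = 2 \left(- \frac{345}{2743}\right) = - \frac{690}{2743} \approx -0.25155$)
$c = 9$ ($c = \left(3 - 6\right) 3 \left(-1\right) = \left(-3\right) 3 \left(-1\right) = \left(-9\right) \left(-1\right) = 9$)
$\frac{64 - 94}{L + c} = \frac{64 - 94}{- \frac{690}{2743} + 9} = - \frac{30}{\frac{23997}{2743}} = \left(-30\right) \frac{2743}{23997} = - \frac{27430}{7999}$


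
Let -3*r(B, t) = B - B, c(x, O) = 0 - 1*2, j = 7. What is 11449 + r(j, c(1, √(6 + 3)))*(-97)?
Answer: 11449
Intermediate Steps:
c(x, O) = -2 (c(x, O) = 0 - 2 = -2)
r(B, t) = 0 (r(B, t) = -(B - B)/3 = -⅓*0 = 0)
11449 + r(j, c(1, √(6 + 3)))*(-97) = 11449 + 0*(-97) = 11449 + 0 = 11449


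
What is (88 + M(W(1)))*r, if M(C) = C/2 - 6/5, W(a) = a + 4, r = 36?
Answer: 16074/5 ≈ 3214.8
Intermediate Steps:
W(a) = 4 + a
M(C) = -6/5 + C/2 (M(C) = C*(½) - 6*⅕ = C/2 - 6/5 = -6/5 + C/2)
(88 + M(W(1)))*r = (88 + (-6/5 + (4 + 1)/2))*36 = (88 + (-6/5 + (½)*5))*36 = (88 + (-6/5 + 5/2))*36 = (88 + 13/10)*36 = (893/10)*36 = 16074/5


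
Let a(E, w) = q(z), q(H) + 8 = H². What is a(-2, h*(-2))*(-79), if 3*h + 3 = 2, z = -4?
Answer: -632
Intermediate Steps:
h = -⅓ (h = -1 + (⅓)*2 = -1 + ⅔ = -⅓ ≈ -0.33333)
q(H) = -8 + H²
a(E, w) = 8 (a(E, w) = -8 + (-4)² = -8 + 16 = 8)
a(-2, h*(-2))*(-79) = 8*(-79) = -632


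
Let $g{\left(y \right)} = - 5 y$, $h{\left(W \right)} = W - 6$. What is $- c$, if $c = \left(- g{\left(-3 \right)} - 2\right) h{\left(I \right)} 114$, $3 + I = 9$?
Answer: $0$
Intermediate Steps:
$I = 6$ ($I = -3 + 9 = 6$)
$h{\left(W \right)} = -6 + W$ ($h{\left(W \right)} = W - 6 = -6 + W$)
$c = 0$ ($c = \left(- \left(-5\right) \left(-3\right) - 2\right) \left(-6 + 6\right) 114 = \left(\left(-1\right) 15 - 2\right) 0 \cdot 114 = \left(-15 - 2\right) 0 \cdot 114 = \left(-17\right) 0 \cdot 114 = 0 \cdot 114 = 0$)
$- c = \left(-1\right) 0 = 0$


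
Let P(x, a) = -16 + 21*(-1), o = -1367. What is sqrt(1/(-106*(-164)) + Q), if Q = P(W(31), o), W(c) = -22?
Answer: I*sqrt(2795377622)/8692 ≈ 6.0828*I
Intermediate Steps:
P(x, a) = -37 (P(x, a) = -16 - 21 = -37)
Q = -37
sqrt(1/(-106*(-164)) + Q) = sqrt(1/(-106*(-164)) - 37) = sqrt(1/17384 - 37) = sqrt(-643207/17384) = I*sqrt(2795377622)/8692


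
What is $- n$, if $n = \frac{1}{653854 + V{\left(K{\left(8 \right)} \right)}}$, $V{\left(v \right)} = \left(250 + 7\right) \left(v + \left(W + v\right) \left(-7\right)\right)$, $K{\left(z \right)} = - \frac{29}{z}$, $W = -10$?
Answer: $- \frac{4}{2709735} \approx -1.4762 \cdot 10^{-6}$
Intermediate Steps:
$V{\left(v \right)} = 17990 - 1542 v$ ($V{\left(v \right)} = \left(250 + 7\right) \left(v + \left(-10 + v\right) \left(-7\right)\right) = 257 \left(v - \left(-70 + 7 v\right)\right) = 257 \left(70 - 6 v\right) = 17990 - 1542 v$)
$n = \frac{4}{2709735}$ ($n = \frac{1}{653854 + \left(17990 - 1542 \left(- \frac{29}{8}\right)\right)} = \frac{1}{653854 + \left(17990 - 1542 \left(\left(-29\right) \frac{1}{8}\right)\right)} = \frac{1}{653854 + \left(17990 - - \frac{22359}{4}\right)} = \frac{1}{653854 + \left(17990 + \frac{22359}{4}\right)} = \frac{1}{653854 + \frac{94319}{4}} = \frac{1}{\frac{2709735}{4}} = \frac{4}{2709735} \approx 1.4762 \cdot 10^{-6}$)
$- n = \left(-1\right) \frac{4}{2709735} = - \frac{4}{2709735}$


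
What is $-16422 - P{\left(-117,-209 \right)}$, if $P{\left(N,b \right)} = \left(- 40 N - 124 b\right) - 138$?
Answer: $-46880$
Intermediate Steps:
$P{\left(N,b \right)} = -138 - 124 b - 40 N$ ($P{\left(N,b \right)} = \left(- 124 b - 40 N\right) - 138 = -138 - 124 b - 40 N$)
$-16422 - P{\left(-117,-209 \right)} = -16422 - \left(-138 - -25916 - -4680\right) = -16422 - \left(-138 + 25916 + 4680\right) = -16422 - 30458 = -46880$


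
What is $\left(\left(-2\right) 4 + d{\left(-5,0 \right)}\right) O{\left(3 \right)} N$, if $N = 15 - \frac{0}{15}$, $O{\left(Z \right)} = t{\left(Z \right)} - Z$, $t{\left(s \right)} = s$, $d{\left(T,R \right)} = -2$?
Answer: $0$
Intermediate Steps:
$O{\left(Z \right)} = 0$ ($O{\left(Z \right)} = Z - Z = 0$)
$N = 15$ ($N = 15 - 0 \cdot \frac{1}{15} = 15 - 0 = 15 + 0 = 15$)
$\left(\left(-2\right) 4 + d{\left(-5,0 \right)}\right) O{\left(3 \right)} N = \left(\left(-2\right) 4 - 2\right) 0 \cdot 15 = \left(-8 - 2\right) 0 \cdot 15 = \left(-10\right) 0 \cdot 15 = 0 \cdot 15 = 0$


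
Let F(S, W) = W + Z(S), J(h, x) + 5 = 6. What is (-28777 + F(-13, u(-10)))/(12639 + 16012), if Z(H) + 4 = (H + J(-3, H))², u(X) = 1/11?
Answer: -315006/315161 ≈ -0.99951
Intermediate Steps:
J(h, x) = 1 (J(h, x) = -5 + 6 = 1)
u(X) = 1/11
Z(H) = -4 + (1 + H)² (Z(H) = -4 + (H + 1)² = -4 + (1 + H)²)
F(S, W) = -4 + W + (1 + S)² (F(S, W) = W + (-4 + (1 + S)²) = -4 + W + (1 + S)²)
(-28777 + F(-13, u(-10)))/(12639 + 16012) = (-28777 + (-4 + 1/11 + (1 - 13)²))/(12639 + 16012) = (-28777 + (-4 + 1/11 + (-12)²))/28651 = (-28777 + (-4 + 1/11 + 144))*(1/28651) = (-28777 + 1541/11)*(1/28651) = -315006/11*1/28651 = -315006/315161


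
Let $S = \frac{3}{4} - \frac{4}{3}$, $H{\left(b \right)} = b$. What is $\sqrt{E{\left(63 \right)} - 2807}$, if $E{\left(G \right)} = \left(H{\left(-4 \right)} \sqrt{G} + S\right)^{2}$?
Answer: $\frac{\sqrt{-259007 + 2016 \sqrt{7}}}{12} \approx 41.972 i$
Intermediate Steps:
$S = - \frac{7}{12}$ ($S = 3 \cdot \frac{1}{4} - \frac{4}{3} = \frac{3}{4} - \frac{4}{3} = - \frac{7}{12} \approx -0.58333$)
$E{\left(G \right)} = \left(- \frac{7}{12} - 4 \sqrt{G}\right)^{2}$ ($E{\left(G \right)} = \left(- 4 \sqrt{G} - \frac{7}{12}\right)^{2} = \left(- \frac{7}{12} - 4 \sqrt{G}\right)^{2}$)
$\sqrt{E{\left(63 \right)} - 2807} = \sqrt{\frac{\left(7 + 48 \sqrt{63}\right)^{2}}{144} - 2807} = \sqrt{\frac{\left(7 + 48 \cdot 3 \sqrt{7}\right)^{2}}{144} - 2807} = \sqrt{\frac{\left(7 + 144 \sqrt{7}\right)^{2}}{144} - 2807} = \sqrt{-2807 + \frac{\left(7 + 144 \sqrt{7}\right)^{2}}{144}}$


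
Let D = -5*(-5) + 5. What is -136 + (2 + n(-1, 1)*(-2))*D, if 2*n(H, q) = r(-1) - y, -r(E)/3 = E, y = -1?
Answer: -196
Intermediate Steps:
r(E) = -3*E
n(H, q) = 2 (n(H, q) = (-3*(-1) - 1*(-1))/2 = (3 + 1)/2 = (1/2)*4 = 2)
D = 30 (D = 25 + 5 = 30)
-136 + (2 + n(-1, 1)*(-2))*D = -136 + (2 + 2*(-2))*30 = -136 + (2 - 4)*30 = -136 - 2*30 = -136 - 60 = -196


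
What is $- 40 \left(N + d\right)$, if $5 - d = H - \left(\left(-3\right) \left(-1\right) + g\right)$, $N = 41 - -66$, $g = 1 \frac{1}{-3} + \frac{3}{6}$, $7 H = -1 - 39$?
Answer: $- \frac{101540}{21} \approx -4835.2$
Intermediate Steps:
$H = - \frac{40}{7}$ ($H = \frac{-1 - 39}{7} = \frac{1}{7} \left(-40\right) = - \frac{40}{7} \approx -5.7143$)
$g = \frac{1}{6}$ ($g = 1 \left(- \frac{1}{3}\right) + 3 \cdot \frac{1}{6} = - \frac{1}{3} + \frac{1}{2} = \frac{1}{6} \approx 0.16667$)
$N = 107$ ($N = 41 + 66 = 107$)
$d = \frac{583}{42}$ ($d = 5 - \left(- \frac{40}{7} - \left(\left(-3\right) \left(-1\right) + \frac{1}{6}\right)\right) = 5 - \left(- \frac{40}{7} - \left(3 + \frac{1}{6}\right)\right) = 5 - \left(- \frac{40}{7} - \frac{19}{6}\right) = 5 - - \frac{373}{42} = 5 + \frac{373}{42} = \frac{583}{42} \approx 13.881$)
$- 40 \left(N + d\right) = - 40 \left(107 + \frac{583}{42}\right) = \left(-40\right) \frac{5077}{42} = - \frac{101540}{21}$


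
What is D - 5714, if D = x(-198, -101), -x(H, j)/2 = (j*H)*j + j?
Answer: 4034084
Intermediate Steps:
x(H, j) = -2*j - 2*H*j² (x(H, j) = -2*((j*H)*j + j) = -2*((H*j)*j + j) = -2*(H*j² + j) = -2*(j + H*j²) = -2*j - 2*H*j²)
D = 4039798 (D = -2*(-101)*(1 - 198*(-101)) = -2*(-101)*(1 + 19998) = -2*(-101)*19999 = 4039798)
D - 5714 = 4039798 - 5714 = 4034084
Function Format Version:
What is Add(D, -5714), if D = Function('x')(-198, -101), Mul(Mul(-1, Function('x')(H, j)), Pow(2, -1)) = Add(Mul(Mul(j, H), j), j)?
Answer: 4034084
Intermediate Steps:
Function('x')(H, j) = Add(Mul(-2, j), Mul(-2, H, Pow(j, 2))) (Function('x')(H, j) = Mul(-2, Add(Mul(Mul(j, H), j), j)) = Mul(-2, Add(Mul(Mul(H, j), j), j)) = Mul(-2, Add(Mul(H, Pow(j, 2)), j)) = Mul(-2, Add(j, Mul(H, Pow(j, 2)))) = Add(Mul(-2, j), Mul(-2, H, Pow(j, 2))))
D = 4039798 (D = Mul(-2, -101, Add(1, Mul(-198, -101))) = Mul(-2, -101, Add(1, 19998)) = Mul(-2, -101, 19999) = 4039798)
Add(D, -5714) = Add(4039798, -5714) = 4034084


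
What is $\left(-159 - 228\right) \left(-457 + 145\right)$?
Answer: $120744$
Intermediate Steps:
$\left(-159 - 228\right) \left(-457 + 145\right) = \left(-387\right) \left(-312\right) = 120744$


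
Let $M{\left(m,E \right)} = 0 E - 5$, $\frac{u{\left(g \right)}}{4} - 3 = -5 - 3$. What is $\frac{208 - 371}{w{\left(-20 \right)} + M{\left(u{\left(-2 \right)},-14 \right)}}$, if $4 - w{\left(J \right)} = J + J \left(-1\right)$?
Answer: $163$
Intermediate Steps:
$u{\left(g \right)} = -20$ ($u{\left(g \right)} = 12 + 4 \left(-5 - 3\right) = 12 + 4 \left(-8\right) = 12 - 32 = -20$)
$w{\left(J \right)} = 4$ ($w{\left(J \right)} = 4 - \left(J + J \left(-1\right)\right) = 4 - \left(J - J\right) = 4 - 0 = 4 + 0 = 4$)
$M{\left(m,E \right)} = -5$ ($M{\left(m,E \right)} = 0 - 5 = -5$)
$\frac{208 - 371}{w{\left(-20 \right)} + M{\left(u{\left(-2 \right)},-14 \right)}} = \frac{208 - 371}{4 - 5} = - \frac{163}{-1} = \left(-163\right) \left(-1\right) = 163$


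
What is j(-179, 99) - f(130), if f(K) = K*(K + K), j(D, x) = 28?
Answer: -33772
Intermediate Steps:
f(K) = 2*K**2 (f(K) = K*(2*K) = 2*K**2)
j(-179, 99) - f(130) = 28 - 2*130**2 = 28 - 2*16900 = 28 - 1*33800 = 28 - 33800 = -33772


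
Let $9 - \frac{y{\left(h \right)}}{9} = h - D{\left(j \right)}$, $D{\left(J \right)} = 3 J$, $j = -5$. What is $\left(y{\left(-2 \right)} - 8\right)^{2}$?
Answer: $1936$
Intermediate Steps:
$y{\left(h \right)} = -54 - 9 h$ ($y{\left(h \right)} = 81 - 9 \left(h - 3 \left(-5\right)\right) = 81 - 9 \left(h - -15\right) = 81 - 9 \left(h + 15\right) = 81 - 9 \left(15 + h\right) = 81 - \left(135 + 9 h\right) = -54 - 9 h$)
$\left(y{\left(-2 \right)} - 8\right)^{2} = \left(\left(-54 - -18\right) - 8\right)^{2} = \left(\left(-54 + 18\right) - 8\right)^{2} = \left(-36 - 8\right)^{2} = \left(-44\right)^{2} = 1936$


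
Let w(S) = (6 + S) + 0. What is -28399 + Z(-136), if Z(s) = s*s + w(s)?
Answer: -10033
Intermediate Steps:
w(S) = 6 + S
Z(s) = 6 + s + s² (Z(s) = s*s + (6 + s) = s² + (6 + s) = 6 + s + s²)
-28399 + Z(-136) = -28399 + (6 - 136 + (-136)²) = -28399 + (6 - 136 + 18496) = -28399 + 18366 = -10033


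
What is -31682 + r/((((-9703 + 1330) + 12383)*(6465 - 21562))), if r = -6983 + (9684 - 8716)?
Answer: -956606305/30194 ≈ -31682.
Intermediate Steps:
r = -6015 (r = -6983 + 968 = -6015)
-31682 + r/((((-9703 + 1330) + 12383)*(6465 - 21562))) = -31682 - 6015*1/((6465 - 21562)*((-9703 + 1330) + 12383)) = -31682 - 6015*(-1/(15097*(-8373 + 12383))) = -31682 - 6015/(4010*(-15097)) = -31682 - 6015/(-60538970) = -31682 - 6015*(-1/60538970) = -31682 + 3/30194 = -956606305/30194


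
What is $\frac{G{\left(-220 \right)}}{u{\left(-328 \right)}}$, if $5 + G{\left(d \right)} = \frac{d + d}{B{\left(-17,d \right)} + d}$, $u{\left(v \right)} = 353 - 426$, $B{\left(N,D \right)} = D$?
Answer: $\frac{4}{73} \approx 0.054795$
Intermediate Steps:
$u{\left(v \right)} = -73$ ($u{\left(v \right)} = 353 - 426 = -73$)
$G{\left(d \right)} = -4$ ($G{\left(d \right)} = -5 + \frac{d + d}{d + d} = -5 + \frac{2 d}{2 d} = -5 + 2 d \frac{1}{2 d} = -5 + 1 = -4$)
$\frac{G{\left(-220 \right)}}{u{\left(-328 \right)}} = - \frac{4}{-73} = \left(-4\right) \left(- \frac{1}{73}\right) = \frac{4}{73}$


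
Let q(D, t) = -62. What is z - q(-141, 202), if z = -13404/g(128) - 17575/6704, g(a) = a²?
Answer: 100502619/1716224 ≈ 58.560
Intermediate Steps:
z = -5903269/1716224 (z = -13404/(128²) - 17575/6704 = -13404/16384 - 17575*1/6704 = -13404*1/16384 - 17575/6704 = -3351/4096 - 17575/6704 = -5903269/1716224 ≈ -3.4397)
z - q(-141, 202) = -5903269/1716224 - 1*(-62) = -5903269/1716224 + 62 = 100502619/1716224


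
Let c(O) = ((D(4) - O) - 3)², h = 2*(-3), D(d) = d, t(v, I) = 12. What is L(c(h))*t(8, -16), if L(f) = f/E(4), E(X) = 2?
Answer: 294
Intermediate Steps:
h = -6
c(O) = (1 - O)² (c(O) = ((4 - O) - 3)² = (1 - O)²)
L(f) = f/2
L(c(h))*t(8, -16) = ((-1 - 6)²/2)*12 = ((½)*(-7)²)*12 = ((½)*49)*12 = (49/2)*12 = 294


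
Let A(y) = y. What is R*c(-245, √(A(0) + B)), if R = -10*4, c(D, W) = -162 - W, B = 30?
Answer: 6480 + 40*√30 ≈ 6699.1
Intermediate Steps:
R = -40
R*c(-245, √(A(0) + B)) = -40*(-162 - √(0 + 30)) = -40*(-162 - √30) = 6480 + 40*√30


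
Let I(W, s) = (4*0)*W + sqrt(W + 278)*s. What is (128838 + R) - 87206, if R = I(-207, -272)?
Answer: 41632 - 272*sqrt(71) ≈ 39340.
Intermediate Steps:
I(W, s) = s*sqrt(278 + W) (I(W, s) = 0*W + sqrt(278 + W)*s = 0 + s*sqrt(278 + W) = s*sqrt(278 + W))
R = -272*sqrt(71) (R = -272*sqrt(278 - 207) = -272*sqrt(71) ≈ -2291.9)
(128838 + R) - 87206 = (128838 - 272*sqrt(71)) - 87206 = 41632 - 272*sqrt(71)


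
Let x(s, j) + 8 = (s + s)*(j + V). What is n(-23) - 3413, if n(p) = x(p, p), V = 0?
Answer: -2363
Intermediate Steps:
x(s, j) = -8 + 2*j*s (x(s, j) = -8 + (s + s)*(j + 0) = -8 + (2*s)*j = -8 + 2*j*s)
n(p) = -8 + 2*p² (n(p) = -8 + 2*p*p = -8 + 2*p²)
n(-23) - 3413 = (-8 + 2*(-23)²) - 3413 = (-8 + 2*529) - 3413 = (-8 + 1058) - 3413 = 1050 - 3413 = -2363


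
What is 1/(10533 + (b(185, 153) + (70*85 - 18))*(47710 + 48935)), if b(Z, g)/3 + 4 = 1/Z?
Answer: 37/21169568508 ≈ 1.7478e-9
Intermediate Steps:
b(Z, g) = -12 + 3/Z
1/(10533 + (b(185, 153) + (70*85 - 18))*(47710 + 48935)) = 1/(10533 + ((-12 + 3/185) + (70*85 - 18))*(47710 + 48935)) = 1/(10533 + ((-12 + 3*(1/185)) + (5950 - 18))*96645) = 1/(10533 + ((-12 + 3/185) + 5932)*96645) = 1/(10533 + (-2217/185 + 5932)*96645) = 1/(10533 + (1095203/185)*96645) = 1/(10533 + 21169178787/37) = 1/(21169568508/37) = 37/21169568508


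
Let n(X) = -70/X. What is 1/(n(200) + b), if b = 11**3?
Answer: 20/26613 ≈ 0.00075151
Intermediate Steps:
b = 1331
1/(n(200) + b) = 1/(-70/200 + 1331) = 1/(-70*1/200 + 1331) = 1/(-7/20 + 1331) = 1/(26613/20) = 20/26613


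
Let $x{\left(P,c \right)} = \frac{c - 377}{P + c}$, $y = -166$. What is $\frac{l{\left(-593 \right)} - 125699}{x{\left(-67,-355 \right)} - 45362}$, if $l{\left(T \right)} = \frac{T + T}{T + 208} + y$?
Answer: $\frac{10224393029}{3684841160} \approx 2.7747$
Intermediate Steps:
$x{\left(P,c \right)} = \frac{-377 + c}{P + c}$
$l{\left(T \right)} = -166 + \frac{2 T}{208 + T}$ ($l{\left(T \right)} = \frac{T + T}{T + 208} - 166 = \frac{2 T}{208 + T} - 166 = -166 + \frac{2 T}{208 + T}$)
$\frac{l{\left(-593 \right)} - 125699}{x{\left(-67,-355 \right)} - 45362} = \frac{\frac{4 \left(-8632 - -24313\right)}{208 - 593} - 125699}{\frac{-377 - 355}{-67 - 355} - 45362} = \frac{\frac{4 \left(-8632 + 24313\right)}{-385} - 125699}{\frac{1}{-422} \left(-732\right) - 45362} = \frac{4 \left(- \frac{1}{385}\right) 15681 - 125699}{\left(- \frac{1}{422}\right) \left(-732\right) - 45362} = \frac{- \frac{62724}{385} - 125699}{\frac{366}{211} - 45362} = - \frac{48456839}{385 \left(- \frac{9571016}{211}\right)} = \left(- \frac{48456839}{385}\right) \left(- \frac{211}{9571016}\right) = \frac{10224393029}{3684841160}$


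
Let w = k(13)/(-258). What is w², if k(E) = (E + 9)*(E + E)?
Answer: 81796/16641 ≈ 4.9153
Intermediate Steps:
k(E) = 2*E*(9 + E) (k(E) = (9 + E)*(2*E) = 2*E*(9 + E))
w = -286/129 (w = (2*13*(9 + 13))/(-258) = (2*13*22)*(-1/258) = 572*(-1/258) = -286/129 ≈ -2.2171)
w² = (-286/129)² = 81796/16641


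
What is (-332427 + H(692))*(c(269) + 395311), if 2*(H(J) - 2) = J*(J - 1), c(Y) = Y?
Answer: -36923041620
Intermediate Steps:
H(J) = 2 + J*(-1 + J)/2 (H(J) = 2 + (J*(J - 1))/2 = 2 + (J*(-1 + J))/2 = 2 + J*(-1 + J)/2)
(-332427 + H(692))*(c(269) + 395311) = (-332427 + (2 + (1/2)*692**2 - 1/2*692))*(269 + 395311) = (-332427 + (2 + (1/2)*478864 - 346))*395580 = (-332427 + (2 + 239432 - 346))*395580 = (-332427 + 239088)*395580 = -93339*395580 = -36923041620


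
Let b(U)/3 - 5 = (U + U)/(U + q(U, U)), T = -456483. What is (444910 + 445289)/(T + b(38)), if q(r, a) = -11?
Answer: -8011791/4108136 ≈ -1.9502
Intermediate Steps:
b(U) = 15 + 6*U/(-11 + U) (b(U) = 15 + 3*((U + U)/(U - 11)) = 15 + 3*((2*U)/(-11 + U)) = 15 + 3*(2*U/(-11 + U)) = 15 + 6*U/(-11 + U))
(444910 + 445289)/(T + b(38)) = (444910 + 445289)/(-456483 + 3*(-55 + 7*38)/(-11 + 38)) = 890199/(-456483 + 3*(-55 + 266)/27) = 890199/(-456483 + 3*(1/27)*211) = 890199/(-456483 + 211/9) = 890199/(-4108136/9) = 890199*(-9/4108136) = -8011791/4108136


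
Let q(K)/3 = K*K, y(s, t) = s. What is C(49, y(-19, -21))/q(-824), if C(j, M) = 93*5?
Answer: 155/678976 ≈ 0.00022828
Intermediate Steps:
q(K) = 3*K**2 (q(K) = 3*(K*K) = 3*K**2)
C(j, M) = 465
C(49, y(-19, -21))/q(-824) = 465/((3*(-824)**2)) = 465/((3*678976)) = 465/2036928 = 465*(1/2036928) = 155/678976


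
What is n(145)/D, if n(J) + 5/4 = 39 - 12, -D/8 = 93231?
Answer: -103/2983392 ≈ -3.4524e-5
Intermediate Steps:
D = -745848 (D = -8*93231 = -745848)
n(J) = 103/4 (n(J) = -5/4 + (39 - 12) = -5/4 + 27 = 103/4)
n(145)/D = (103/4)/(-745848) = (103/4)*(-1/745848) = -103/2983392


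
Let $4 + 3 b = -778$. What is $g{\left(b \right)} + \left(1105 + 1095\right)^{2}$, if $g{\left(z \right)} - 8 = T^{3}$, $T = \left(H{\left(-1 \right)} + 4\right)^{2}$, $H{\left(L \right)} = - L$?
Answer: $4855633$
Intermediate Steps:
$b = - \frac{782}{3}$ ($b = - \frac{4}{3} + \frac{1}{3} \left(-778\right) = - \frac{4}{3} - \frac{778}{3} = - \frac{782}{3} \approx -260.67$)
$T = 25$ ($T = \left(\left(-1\right) \left(-1\right) + 4\right)^{2} = \left(1 + 4\right)^{2} = 5^{2} = 25$)
$g{\left(z \right)} = 15633$ ($g{\left(z \right)} = 8 + 25^{3} = 8 + 15625 = 15633$)
$g{\left(b \right)} + \left(1105 + 1095\right)^{2} = 15633 + \left(1105 + 1095\right)^{2} = 15633 + 2200^{2} = 15633 + 4840000 = 4855633$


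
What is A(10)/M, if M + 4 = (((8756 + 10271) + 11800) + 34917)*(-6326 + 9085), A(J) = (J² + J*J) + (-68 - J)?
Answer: 61/90693846 ≈ 6.7259e-7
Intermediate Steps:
A(J) = -68 - J + 2*J² (A(J) = (J² + J²) + (-68 - J) = 2*J² + (-68 - J) = -68 - J + 2*J²)
M = 181387692 (M = -4 + (((8756 + 10271) + 11800) + 34917)*(-6326 + 9085) = -4 + ((19027 + 11800) + 34917)*2759 = -4 + (30827 + 34917)*2759 = -4 + 65744*2759 = -4 + 181387696 = 181387692)
A(10)/M = (-68 - 1*10 + 2*10²)/181387692 = (-68 - 10 + 2*100)*(1/181387692) = (-68 - 10 + 200)*(1/181387692) = 122*(1/181387692) = 61/90693846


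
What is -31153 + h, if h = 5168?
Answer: -25985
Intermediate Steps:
-31153 + h = -31153 + 5168 = -25985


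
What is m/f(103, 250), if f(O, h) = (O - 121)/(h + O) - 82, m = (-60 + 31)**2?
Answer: -296873/28964 ≈ -10.250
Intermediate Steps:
m = 841 (m = (-29)**2 = 841)
f(O, h) = -82 + (-121 + O)/(O + h) (f(O, h) = (-121 + O)/(O + h) - 82 = -82 + (-121 + O)/(O + h))
m/f(103, 250) = 841/(((-121 - 82*250 - 81*103)/(103 + 250))) = 841/(((-121 - 20500 - 8343)/353)) = 841/(((1/353)*(-28964))) = 841/(-28964/353) = 841*(-353/28964) = -296873/28964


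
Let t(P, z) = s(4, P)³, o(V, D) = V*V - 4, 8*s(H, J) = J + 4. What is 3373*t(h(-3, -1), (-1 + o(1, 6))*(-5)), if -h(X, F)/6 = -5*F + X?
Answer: -3373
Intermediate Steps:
s(H, J) = ½ + J/8 (s(H, J) = (J + 4)/8 = (4 + J)/8 = ½ + J/8)
o(V, D) = -4 + V² (o(V, D) = V² - 4 = -4 + V²)
h(X, F) = -6*X + 30*F (h(X, F) = -6*(-5*F + X) = -6*(X - 5*F) = -6*X + 30*F)
t(P, z) = (½ + P/8)³
3373*t(h(-3, -1), (-1 + o(1, 6))*(-5)) = 3373*((4 + (-6*(-3) + 30*(-1)))³/512) = 3373*((4 + (18 - 30))³/512) = 3373*((4 - 12)³/512) = 3373*((1/512)*(-8)³) = 3373*((1/512)*(-512)) = 3373*(-1) = -3373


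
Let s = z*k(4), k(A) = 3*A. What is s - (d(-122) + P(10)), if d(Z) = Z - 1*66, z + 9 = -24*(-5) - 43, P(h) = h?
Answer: 994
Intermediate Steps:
z = 68 (z = -9 + (-24*(-5) - 43) = -9 + (120 - 43) = -9 + 77 = 68)
d(Z) = -66 + Z (d(Z) = Z - 66 = -66 + Z)
s = 816 (s = 68*(3*4) = 68*12 = 816)
s - (d(-122) + P(10)) = 816 - ((-66 - 122) + 10) = 816 - (-188 + 10) = 816 - 1*(-178) = 816 + 178 = 994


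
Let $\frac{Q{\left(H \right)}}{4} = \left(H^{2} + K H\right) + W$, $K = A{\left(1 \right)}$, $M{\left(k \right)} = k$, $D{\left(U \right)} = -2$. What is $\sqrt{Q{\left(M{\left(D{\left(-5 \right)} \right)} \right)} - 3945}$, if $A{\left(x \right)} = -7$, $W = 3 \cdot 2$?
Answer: $i \sqrt{3849} \approx 62.04 i$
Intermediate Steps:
$W = 6$
$K = -7$
$Q{\left(H \right)} = 24 - 28 H + 4 H^{2}$ ($Q{\left(H \right)} = 4 \left(\left(H^{2} - 7 H\right) + 6\right) = 4 \left(6 + H^{2} - 7 H\right) = 24 - 28 H + 4 H^{2}$)
$\sqrt{Q{\left(M{\left(D{\left(-5 \right)} \right)} \right)} - 3945} = \sqrt{\left(24 - -56 + 4 \left(-2\right)^{2}\right) - 3945} = \sqrt{\left(24 + 56 + 4 \cdot 4\right) - 3945} = \sqrt{\left(24 + 56 + 16\right) - 3945} = \sqrt{96 - 3945} = \sqrt{-3849} = i \sqrt{3849}$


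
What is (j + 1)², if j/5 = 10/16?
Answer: 1089/64 ≈ 17.016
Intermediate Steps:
j = 25/8 (j = 5*(10/16) = 5*(10*(1/16)) = 5*(5/8) = 25/8 ≈ 3.1250)
(j + 1)² = (25/8 + 1)² = (33/8)² = 1089/64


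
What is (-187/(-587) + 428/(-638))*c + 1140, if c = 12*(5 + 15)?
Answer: 197636820/187253 ≈ 1055.5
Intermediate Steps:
c = 240 (c = 12*20 = 240)
(-187/(-587) + 428/(-638))*c + 1140 = (-187/(-587) + 428/(-638))*240 + 1140 = (-187*(-1/587) + 428*(-1/638))*240 + 1140 = (187/587 - 214/319)*240 + 1140 = -65965/187253*240 + 1140 = -15831600/187253 + 1140 = 197636820/187253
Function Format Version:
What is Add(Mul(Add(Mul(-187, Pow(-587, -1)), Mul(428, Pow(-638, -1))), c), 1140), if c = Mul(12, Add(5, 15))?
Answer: Rational(197636820, 187253) ≈ 1055.5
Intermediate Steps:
c = 240 (c = Mul(12, 20) = 240)
Add(Mul(Add(Mul(-187, Pow(-587, -1)), Mul(428, Pow(-638, -1))), c), 1140) = Add(Mul(Add(Mul(-187, Pow(-587, -1)), Mul(428, Pow(-638, -1))), 240), 1140) = Add(Mul(Add(Mul(-187, Rational(-1, 587)), Mul(428, Rational(-1, 638))), 240), 1140) = Add(Mul(Add(Rational(187, 587), Rational(-214, 319)), 240), 1140) = Add(Mul(Rational(-65965, 187253), 240), 1140) = Add(Rational(-15831600, 187253), 1140) = Rational(197636820, 187253)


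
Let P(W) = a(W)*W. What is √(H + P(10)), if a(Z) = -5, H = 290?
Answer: 4*√15 ≈ 15.492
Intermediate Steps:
P(W) = -5*W
√(H + P(10)) = √(290 - 5*10) = √(290 - 50) = √240 = 4*√15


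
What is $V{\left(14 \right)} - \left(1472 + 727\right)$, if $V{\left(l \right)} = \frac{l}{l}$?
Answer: $-2198$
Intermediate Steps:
$V{\left(l \right)} = 1$
$V{\left(14 \right)} - \left(1472 + 727\right) = 1 - \left(1472 + 727\right) = 1 - 2199 = -2198$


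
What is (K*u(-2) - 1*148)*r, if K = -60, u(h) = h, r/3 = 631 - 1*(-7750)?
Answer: -704004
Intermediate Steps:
r = 25143 (r = 3*(631 - 1*(-7750)) = 3*(631 + 7750) = 3*8381 = 25143)
(K*u(-2) - 1*148)*r = (-60*(-2) - 1*148)*25143 = (120 - 148)*25143 = -28*25143 = -704004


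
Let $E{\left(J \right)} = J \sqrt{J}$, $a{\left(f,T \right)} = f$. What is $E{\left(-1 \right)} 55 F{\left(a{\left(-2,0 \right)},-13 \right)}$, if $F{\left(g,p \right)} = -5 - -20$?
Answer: $- 825 i \approx - 825.0 i$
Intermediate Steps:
$E{\left(J \right)} = J^{\frac{3}{2}}$
$F{\left(g,p \right)} = 15$ ($F{\left(g,p \right)} = -5 + 20 = 15$)
$E{\left(-1 \right)} 55 F{\left(a{\left(-2,0 \right)},-13 \right)} = \left(-1\right)^{\frac{3}{2}} \cdot 55 \cdot 15 = - i 55 \cdot 15 = - 55 i 15 = - 825 i$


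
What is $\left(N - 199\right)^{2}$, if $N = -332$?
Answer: $281961$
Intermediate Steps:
$\left(N - 199\right)^{2} = \left(-332 - 199\right)^{2} = \left(-531\right)^{2} = 281961$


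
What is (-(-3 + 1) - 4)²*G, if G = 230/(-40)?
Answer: -23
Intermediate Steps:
G = -23/4 (G = 230*(-1/40) = -23/4 ≈ -5.7500)
(-(-3 + 1) - 4)²*G = (-(-3 + 1) - 4)²*(-23/4) = (-1*(-2) - 4)²*(-23/4) = (2 - 4)²*(-23/4) = (-2)²*(-23/4) = 4*(-23/4) = -23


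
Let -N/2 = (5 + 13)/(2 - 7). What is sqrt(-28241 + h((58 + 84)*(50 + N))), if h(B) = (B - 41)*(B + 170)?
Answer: sqrt(1674649009)/5 ≈ 8184.5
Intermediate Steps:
N = 36/5 (N = -2*(5 + 13)/(2 - 7) = -36/(-5) = -36*(-1)/5 = -2*(-18/5) = 36/5 ≈ 7.2000)
h(B) = (-41 + B)*(170 + B)
sqrt(-28241 + h((58 + 84)*(50 + N))) = sqrt(-28241 + (-6970 + ((58 + 84)*(50 + 36/5))**2 + 129*((58 + 84)*(50 + 36/5)))) = sqrt(-28241 + (-6970 + (142*(286/5))**2 + 129*(142*(286/5)))) = sqrt(-28241 + (-6970 + (40612/5)**2 + 129*(40612/5))) = sqrt(-28241 + (-6970 + 1649334544/25 + 5238948/5)) = sqrt(-28241 + 1675355034/25) = sqrt(1674649009/25) = sqrt(1674649009)/5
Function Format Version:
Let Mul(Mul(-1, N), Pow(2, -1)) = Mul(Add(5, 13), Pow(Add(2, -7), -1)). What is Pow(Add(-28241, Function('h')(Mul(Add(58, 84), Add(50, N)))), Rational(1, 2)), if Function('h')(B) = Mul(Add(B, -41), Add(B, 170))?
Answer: Mul(Rational(1, 5), Pow(1674649009, Rational(1, 2))) ≈ 8184.5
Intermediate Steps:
N = Rational(36, 5) (N = Mul(-2, Mul(Add(5, 13), Pow(Add(2, -7), -1))) = Mul(-2, Mul(18, Pow(-5, -1))) = Mul(-2, Mul(18, Rational(-1, 5))) = Mul(-2, Rational(-18, 5)) = Rational(36, 5) ≈ 7.2000)
Function('h')(B) = Mul(Add(-41, B), Add(170, B))
Pow(Add(-28241, Function('h')(Mul(Add(58, 84), Add(50, N)))), Rational(1, 2)) = Pow(Add(-28241, Add(-6970, Pow(Mul(Add(58, 84), Add(50, Rational(36, 5))), 2), Mul(129, Mul(Add(58, 84), Add(50, Rational(36, 5)))))), Rational(1, 2)) = Pow(Add(-28241, Add(-6970, Pow(Mul(142, Rational(286, 5)), 2), Mul(129, Mul(142, Rational(286, 5))))), Rational(1, 2)) = Pow(Add(-28241, Add(-6970, Pow(Rational(40612, 5), 2), Mul(129, Rational(40612, 5)))), Rational(1, 2)) = Pow(Add(-28241, Add(-6970, Rational(1649334544, 25), Rational(5238948, 5))), Rational(1, 2)) = Pow(Add(-28241, Rational(1675355034, 25)), Rational(1, 2)) = Pow(Rational(1674649009, 25), Rational(1, 2)) = Mul(Rational(1, 5), Pow(1674649009, Rational(1, 2)))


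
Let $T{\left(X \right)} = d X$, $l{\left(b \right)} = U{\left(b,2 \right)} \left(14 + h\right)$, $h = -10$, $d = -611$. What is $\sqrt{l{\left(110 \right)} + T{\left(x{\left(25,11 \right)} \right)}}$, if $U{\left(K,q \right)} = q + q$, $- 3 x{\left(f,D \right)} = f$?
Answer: $\frac{\sqrt{45969}}{3} \approx 71.468$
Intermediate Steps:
$x{\left(f,D \right)} = - \frac{f}{3}$
$U{\left(K,q \right)} = 2 q$
$l{\left(b \right)} = 16$ ($l{\left(b \right)} = 2 \cdot 2 \left(14 - 10\right) = 4 \cdot 4 = 16$)
$T{\left(X \right)} = - 611 X$
$\sqrt{l{\left(110 \right)} + T{\left(x{\left(25,11 \right)} \right)}} = \sqrt{16 - 611 \left(\left(- \frac{1}{3}\right) 25\right)} = \sqrt{16 - - \frac{15275}{3}} = \sqrt{16 + \frac{15275}{3}} = \sqrt{\frac{15323}{3}} = \frac{\sqrt{45969}}{3}$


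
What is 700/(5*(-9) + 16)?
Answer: -700/29 ≈ -24.138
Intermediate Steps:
700/(5*(-9) + 16) = 700/(-45 + 16) = 700/(-29) = 700*(-1/29) = -700/29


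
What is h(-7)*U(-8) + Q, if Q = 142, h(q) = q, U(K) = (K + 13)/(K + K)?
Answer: 2307/16 ≈ 144.19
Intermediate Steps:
U(K) = (13 + K)/(2*K) (U(K) = (13 + K)/((2*K)) = (13 + K)*(1/(2*K)) = (13 + K)/(2*K))
h(-7)*U(-8) + Q = -7*(13 - 8)/(2*(-8)) + 142 = -7*(-1)*5/(2*8) + 142 = -7*(-5/16) + 142 = 35/16 + 142 = 2307/16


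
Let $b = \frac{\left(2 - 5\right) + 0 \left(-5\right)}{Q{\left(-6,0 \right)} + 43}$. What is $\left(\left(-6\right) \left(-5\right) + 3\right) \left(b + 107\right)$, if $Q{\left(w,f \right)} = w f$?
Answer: $\frac{151734}{43} \approx 3528.7$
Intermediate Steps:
$Q{\left(w,f \right)} = f w$
$b = - \frac{3}{43}$ ($b = \frac{\left(2 - 5\right) + 0 \left(-5\right)}{0 \left(-6\right) + 43} = \frac{\left(2 - 5\right) + 0}{0 + 43} = \frac{-3 + 0}{43} = \left(-3\right) \frac{1}{43} = - \frac{3}{43} \approx -0.069767$)
$\left(\left(-6\right) \left(-5\right) + 3\right) \left(b + 107\right) = \left(\left(-6\right) \left(-5\right) + 3\right) \left(- \frac{3}{43} + 107\right) = \left(30 + 3\right) \frac{4598}{43} = 33 \cdot \frac{4598}{43} = \frac{151734}{43}$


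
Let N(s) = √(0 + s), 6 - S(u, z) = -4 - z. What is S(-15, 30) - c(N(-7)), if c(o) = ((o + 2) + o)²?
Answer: 64 - 8*I*√7 ≈ 64.0 - 21.166*I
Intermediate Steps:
S(u, z) = 10 + z (S(u, z) = 6 - (-4 - z) = 6 + (4 + z) = 10 + z)
N(s) = √s
c(o) = (2 + 2*o)² (c(o) = ((2 + o) + o)² = (2 + 2*o)²)
S(-15, 30) - c(N(-7)) = (10 + 30) - 4*(1 + √(-7))² = 40 - 4*(1 + I*√7)²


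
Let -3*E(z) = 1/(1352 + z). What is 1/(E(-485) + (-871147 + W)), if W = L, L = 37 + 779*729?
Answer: -2601/788672620 ≈ -3.2979e-6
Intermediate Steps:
L = 567928 (L = 37 + 567891 = 567928)
E(z) = -1/(3*(1352 + z))
W = 567928
1/(E(-485) + (-871147 + W)) = 1/(-1/(4056 + 3*(-485)) + (-871147 + 567928)) = 1/(-1/(4056 - 1455) - 303219) = 1/(-1/2601 - 303219) = 1/(-788672620/2601) = -2601/788672620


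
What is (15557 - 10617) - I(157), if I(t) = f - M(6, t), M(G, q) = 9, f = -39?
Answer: 4988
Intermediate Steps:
I(t) = -48 (I(t) = -39 - 1*9 = -39 - 9 = -48)
(15557 - 10617) - I(157) = (15557 - 10617) - 1*(-48) = 4940 + 48 = 4988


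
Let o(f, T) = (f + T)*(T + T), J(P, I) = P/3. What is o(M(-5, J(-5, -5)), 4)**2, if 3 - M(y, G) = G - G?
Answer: 3136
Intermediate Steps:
J(P, I) = P/3 (J(P, I) = P*(1/3) = P/3)
M(y, G) = 3 (M(y, G) = 3 - (G - G) = 3 - 1*0 = 3 + 0 = 3)
o(f, T) = 2*T*(T + f) (o(f, T) = (T + f)*(2*T) = 2*T*(T + f))
o(M(-5, J(-5, -5)), 4)**2 = (2*4*(4 + 3))**2 = (2*4*7)**2 = 56**2 = 3136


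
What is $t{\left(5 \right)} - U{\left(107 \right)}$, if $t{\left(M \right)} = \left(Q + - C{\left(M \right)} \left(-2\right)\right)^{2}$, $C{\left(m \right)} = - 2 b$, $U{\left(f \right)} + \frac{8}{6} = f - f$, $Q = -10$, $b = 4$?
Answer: $\frac{2032}{3} \approx 677.33$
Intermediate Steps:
$U{\left(f \right)} = - \frac{4}{3}$ ($U{\left(f \right)} = - \frac{4}{3} + \left(f - f\right) = - \frac{4}{3} + 0 = - \frac{4}{3}$)
$C{\left(m \right)} = -8$ ($C{\left(m \right)} = \left(-2\right) 4 = -8$)
$t{\left(M \right)} = 676$ ($t{\left(M \right)} = \left(-10 + \left(-1\right) \left(-8\right) \left(-2\right)\right)^{2} = \left(-10 + 8 \left(-2\right)\right)^{2} = \left(-10 - 16\right)^{2} = \left(-26\right)^{2} = 676$)
$t{\left(5 \right)} - U{\left(107 \right)} = 676 - - \frac{4}{3} = 676 + \frac{4}{3} = \frac{2032}{3}$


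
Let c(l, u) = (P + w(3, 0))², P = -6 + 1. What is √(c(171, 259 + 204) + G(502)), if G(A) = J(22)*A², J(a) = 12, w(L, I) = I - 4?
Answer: √3024129 ≈ 1739.0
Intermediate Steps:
w(L, I) = -4 + I
P = -5
G(A) = 12*A²
c(l, u) = 81 (c(l, u) = (-5 + (-4 + 0))² = (-5 - 4)² = (-9)² = 81)
√(c(171, 259 + 204) + G(502)) = √(81 + 12*502²) = √(81 + 12*252004) = √(81 + 3024048) = √3024129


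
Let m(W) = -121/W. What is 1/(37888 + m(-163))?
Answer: 163/6175865 ≈ 2.6393e-5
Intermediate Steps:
1/(37888 + m(-163)) = 1/(37888 - 121/(-163)) = 1/(37888 - 121*(-1/163)) = 1/(37888 + 121/163) = 1/(6175865/163) = 163/6175865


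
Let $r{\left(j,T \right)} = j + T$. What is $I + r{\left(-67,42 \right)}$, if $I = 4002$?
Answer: $3977$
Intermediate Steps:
$r{\left(j,T \right)} = T + j$
$I + r{\left(-67,42 \right)} = 4002 + \left(42 - 67\right) = 4002 - 25 = 3977$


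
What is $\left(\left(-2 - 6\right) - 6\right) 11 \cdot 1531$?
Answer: $-235774$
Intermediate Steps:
$\left(\left(-2 - 6\right) - 6\right) 11 \cdot 1531 = \left(-8 - 6\right) 11 \cdot 1531 = \left(-14\right) 11 \cdot 1531 = \left(-154\right) 1531 = -235774$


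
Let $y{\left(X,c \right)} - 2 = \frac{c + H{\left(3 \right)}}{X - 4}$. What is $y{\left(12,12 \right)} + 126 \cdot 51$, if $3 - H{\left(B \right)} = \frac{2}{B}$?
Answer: $\frac{154315}{24} \approx 6429.8$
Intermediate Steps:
$H{\left(B \right)} = 3 - \frac{2}{B}$
$y{\left(X,c \right)} = 2 + \frac{\frac{7}{3} + c}{-4 + X}$ ($y{\left(X,c \right)} = 2 + \frac{c + \left(3 - \frac{2}{3}\right)}{X - 4} = 2 + \frac{c + \left(3 - \frac{2}{3}\right)}{-4 + X} = 2 + \frac{c + \frac{7}{3}}{-4 + X} = 2 + \frac{\frac{7}{3} + c}{-4 + X}$)
$y{\left(12,12 \right)} + 126 \cdot 51 = \frac{- \frac{17}{3} + 12 + 2 \cdot 12}{-4 + 12} + 126 \cdot 51 = \frac{- \frac{17}{3} + 12 + 24}{8} + 6426 = \frac{1}{8} \cdot \frac{91}{3} + 6426 = \frac{91}{24} + 6426 = \frac{154315}{24}$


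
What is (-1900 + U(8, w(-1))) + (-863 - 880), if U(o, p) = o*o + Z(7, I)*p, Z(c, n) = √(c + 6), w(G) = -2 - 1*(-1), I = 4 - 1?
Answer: -3579 - √13 ≈ -3582.6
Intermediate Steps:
I = 3
w(G) = -1 (w(G) = -2 + 1 = -1)
Z(c, n) = √(6 + c)
U(o, p) = o² + p*√13 (U(o, p) = o*o + √(6 + 7)*p = o² + √13*p = o² + p*√13)
(-1900 + U(8, w(-1))) + (-863 - 880) = (-1900 + (8² - √13)) + (-863 - 880) = (-1900 + (64 - √13)) - 1743 = (-1836 - √13) - 1743 = -3579 - √13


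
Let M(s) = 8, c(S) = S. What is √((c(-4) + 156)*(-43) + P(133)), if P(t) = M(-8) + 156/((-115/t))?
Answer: 2*I*√22179705/115 ≈ 81.905*I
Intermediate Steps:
P(t) = 8 - 156*t/115 (P(t) = 8 + 156/((-115/t)) = 8 + 156*(-t/115) = 8 - 156*t/115)
√((c(-4) + 156)*(-43) + P(133)) = √((-4 + 156)*(-43) + (8 - 156/115*133)) = √(152*(-43) + (8 - 20748/115)) = √(-6536 - 19828/115) = √(-771468/115) = 2*I*√22179705/115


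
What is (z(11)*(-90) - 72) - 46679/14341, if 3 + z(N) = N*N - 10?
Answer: -140473751/14341 ≈ -9795.3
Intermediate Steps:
z(N) = -13 + N² (z(N) = -3 + (N*N - 10) = -3 + (N² - 10) = -3 + (-10 + N²) = -13 + N²)
(z(11)*(-90) - 72) - 46679/14341 = ((-13 + 11²)*(-90) - 72) - 46679/14341 = ((-13 + 121)*(-90) - 72) - 46679*1/14341 = (108*(-90) - 72) - 46679/14341 = (-9720 - 72) - 46679/14341 = -9792 - 46679/14341 = -140473751/14341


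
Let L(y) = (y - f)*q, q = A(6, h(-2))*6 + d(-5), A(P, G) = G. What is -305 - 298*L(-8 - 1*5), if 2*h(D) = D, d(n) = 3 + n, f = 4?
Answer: -40833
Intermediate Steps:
h(D) = D/2
q = -8 (q = ((½)*(-2))*6 + (3 - 5) = -1*6 - 2 = -6 - 2 = -8)
L(y) = 32 - 8*y (L(y) = (y - 1*4)*(-8) = (y - 4)*(-8) = (-4 + y)*(-8) = 32 - 8*y)
-305 - 298*L(-8 - 1*5) = -305 - 298*(32 - 8*(-8 - 1*5)) = -305 - 298*(32 - 8*(-8 - 5)) = -305 - 298*(32 - 8*(-13)) = -305 - 298*(32 + 104) = -305 - 298*136 = -305 - 40528 = -40833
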